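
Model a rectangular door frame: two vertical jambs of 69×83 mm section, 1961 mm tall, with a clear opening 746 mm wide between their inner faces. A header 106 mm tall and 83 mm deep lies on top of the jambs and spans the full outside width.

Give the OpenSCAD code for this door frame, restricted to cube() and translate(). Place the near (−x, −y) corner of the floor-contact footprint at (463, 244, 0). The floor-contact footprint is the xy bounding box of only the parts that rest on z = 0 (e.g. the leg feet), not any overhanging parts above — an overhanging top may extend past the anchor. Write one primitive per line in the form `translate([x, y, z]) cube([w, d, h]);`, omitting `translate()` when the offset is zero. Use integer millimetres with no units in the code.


translate([463, 244, 0]) cube([69, 83, 1961]);
translate([1278, 244, 0]) cube([69, 83, 1961]);
translate([463, 244, 1961]) cube([884, 83, 106]);


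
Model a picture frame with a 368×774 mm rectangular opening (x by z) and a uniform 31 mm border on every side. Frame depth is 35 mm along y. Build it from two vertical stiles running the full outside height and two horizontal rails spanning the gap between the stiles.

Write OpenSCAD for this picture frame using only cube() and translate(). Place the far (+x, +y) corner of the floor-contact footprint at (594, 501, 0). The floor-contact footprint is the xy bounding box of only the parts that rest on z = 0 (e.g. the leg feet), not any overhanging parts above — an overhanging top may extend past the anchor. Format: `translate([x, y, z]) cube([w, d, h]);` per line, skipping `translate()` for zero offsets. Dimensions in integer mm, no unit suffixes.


translate([164, 466, 0]) cube([31, 35, 836]);
translate([563, 466, 0]) cube([31, 35, 836]);
translate([195, 466, 0]) cube([368, 35, 31]);
translate([195, 466, 805]) cube([368, 35, 31]);


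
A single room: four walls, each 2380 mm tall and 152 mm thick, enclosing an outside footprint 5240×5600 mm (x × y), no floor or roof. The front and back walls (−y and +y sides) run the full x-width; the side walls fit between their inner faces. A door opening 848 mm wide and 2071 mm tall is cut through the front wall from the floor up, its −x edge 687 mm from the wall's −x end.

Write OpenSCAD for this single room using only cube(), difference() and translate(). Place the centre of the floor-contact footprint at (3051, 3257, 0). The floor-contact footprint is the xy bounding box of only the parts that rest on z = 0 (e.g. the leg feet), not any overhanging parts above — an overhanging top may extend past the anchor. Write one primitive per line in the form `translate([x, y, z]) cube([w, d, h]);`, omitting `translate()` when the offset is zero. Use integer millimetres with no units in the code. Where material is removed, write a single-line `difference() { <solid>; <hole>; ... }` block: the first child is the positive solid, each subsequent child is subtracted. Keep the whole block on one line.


difference() { translate([431, 457, 0]) cube([5240, 152, 2380]); translate([1118, 457, 0]) cube([848, 152, 2071]); }
translate([431, 5905, 0]) cube([5240, 152, 2380]);
translate([431, 609, 0]) cube([152, 5296, 2380]);
translate([5519, 609, 0]) cube([152, 5296, 2380]);


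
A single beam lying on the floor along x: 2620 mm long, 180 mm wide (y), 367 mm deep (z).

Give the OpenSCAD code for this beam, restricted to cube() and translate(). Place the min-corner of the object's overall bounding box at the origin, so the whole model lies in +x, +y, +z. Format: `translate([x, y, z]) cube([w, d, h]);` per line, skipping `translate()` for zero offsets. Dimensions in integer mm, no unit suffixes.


cube([2620, 180, 367]);


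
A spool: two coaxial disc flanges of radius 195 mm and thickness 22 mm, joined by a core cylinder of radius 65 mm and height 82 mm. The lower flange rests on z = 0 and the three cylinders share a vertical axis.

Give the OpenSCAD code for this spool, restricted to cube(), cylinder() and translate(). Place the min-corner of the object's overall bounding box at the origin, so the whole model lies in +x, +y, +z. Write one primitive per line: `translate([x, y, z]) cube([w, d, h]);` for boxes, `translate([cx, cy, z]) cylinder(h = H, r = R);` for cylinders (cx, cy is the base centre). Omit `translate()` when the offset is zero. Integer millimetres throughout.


translate([195, 195, 0]) cylinder(h = 22, r = 195);
translate([195, 195, 22]) cylinder(h = 82, r = 65);
translate([195, 195, 104]) cylinder(h = 22, r = 195);


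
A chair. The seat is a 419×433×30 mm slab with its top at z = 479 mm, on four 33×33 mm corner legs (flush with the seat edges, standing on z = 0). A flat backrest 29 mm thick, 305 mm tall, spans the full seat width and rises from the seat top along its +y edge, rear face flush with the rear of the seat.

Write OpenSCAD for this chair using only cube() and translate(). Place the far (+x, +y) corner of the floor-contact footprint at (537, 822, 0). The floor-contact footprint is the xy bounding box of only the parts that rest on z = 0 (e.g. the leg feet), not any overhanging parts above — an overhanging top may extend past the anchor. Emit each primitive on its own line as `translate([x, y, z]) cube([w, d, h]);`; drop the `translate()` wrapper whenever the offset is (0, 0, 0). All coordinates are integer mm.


translate([118, 389, 449]) cube([419, 433, 30]);
translate([118, 389, 0]) cube([33, 33, 449]);
translate([504, 389, 0]) cube([33, 33, 449]);
translate([118, 789, 0]) cube([33, 33, 449]);
translate([504, 789, 0]) cube([33, 33, 449]);
translate([118, 793, 479]) cube([419, 29, 305]);


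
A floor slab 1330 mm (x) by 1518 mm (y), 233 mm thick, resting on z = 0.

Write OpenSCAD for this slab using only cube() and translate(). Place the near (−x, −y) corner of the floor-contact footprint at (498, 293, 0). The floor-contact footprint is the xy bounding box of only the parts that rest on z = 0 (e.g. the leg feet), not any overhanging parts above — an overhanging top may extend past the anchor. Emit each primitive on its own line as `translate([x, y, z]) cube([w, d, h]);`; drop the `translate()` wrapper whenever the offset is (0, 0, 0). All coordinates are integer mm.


translate([498, 293, 0]) cube([1330, 1518, 233]);


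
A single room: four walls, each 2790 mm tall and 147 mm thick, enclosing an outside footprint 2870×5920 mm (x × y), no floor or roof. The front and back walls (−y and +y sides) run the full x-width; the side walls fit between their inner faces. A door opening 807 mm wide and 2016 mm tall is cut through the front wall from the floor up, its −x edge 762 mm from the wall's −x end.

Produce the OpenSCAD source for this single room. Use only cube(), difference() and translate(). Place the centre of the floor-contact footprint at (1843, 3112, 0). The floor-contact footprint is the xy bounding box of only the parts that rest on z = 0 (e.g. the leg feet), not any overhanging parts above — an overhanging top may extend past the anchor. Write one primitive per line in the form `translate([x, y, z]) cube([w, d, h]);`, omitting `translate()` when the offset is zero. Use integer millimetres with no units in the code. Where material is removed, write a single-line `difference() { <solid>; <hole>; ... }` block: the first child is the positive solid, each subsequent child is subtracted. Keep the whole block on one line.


difference() { translate([408, 152, 0]) cube([2870, 147, 2790]); translate([1170, 152, 0]) cube([807, 147, 2016]); }
translate([408, 5925, 0]) cube([2870, 147, 2790]);
translate([408, 299, 0]) cube([147, 5626, 2790]);
translate([3131, 299, 0]) cube([147, 5626, 2790]);


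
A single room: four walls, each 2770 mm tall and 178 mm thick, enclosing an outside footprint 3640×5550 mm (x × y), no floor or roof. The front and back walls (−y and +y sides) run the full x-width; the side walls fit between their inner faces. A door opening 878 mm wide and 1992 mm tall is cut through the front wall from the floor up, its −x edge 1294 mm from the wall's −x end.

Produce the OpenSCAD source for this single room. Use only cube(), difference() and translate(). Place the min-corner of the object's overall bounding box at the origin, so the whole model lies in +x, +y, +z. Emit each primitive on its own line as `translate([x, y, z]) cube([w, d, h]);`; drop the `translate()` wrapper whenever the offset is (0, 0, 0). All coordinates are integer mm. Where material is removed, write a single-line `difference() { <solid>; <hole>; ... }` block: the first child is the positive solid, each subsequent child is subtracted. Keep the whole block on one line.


difference() { cube([3640, 178, 2770]); translate([1294, 0, 0]) cube([878, 178, 1992]); }
translate([0, 5372, 0]) cube([3640, 178, 2770]);
translate([0, 178, 0]) cube([178, 5194, 2770]);
translate([3462, 178, 0]) cube([178, 5194, 2770]);


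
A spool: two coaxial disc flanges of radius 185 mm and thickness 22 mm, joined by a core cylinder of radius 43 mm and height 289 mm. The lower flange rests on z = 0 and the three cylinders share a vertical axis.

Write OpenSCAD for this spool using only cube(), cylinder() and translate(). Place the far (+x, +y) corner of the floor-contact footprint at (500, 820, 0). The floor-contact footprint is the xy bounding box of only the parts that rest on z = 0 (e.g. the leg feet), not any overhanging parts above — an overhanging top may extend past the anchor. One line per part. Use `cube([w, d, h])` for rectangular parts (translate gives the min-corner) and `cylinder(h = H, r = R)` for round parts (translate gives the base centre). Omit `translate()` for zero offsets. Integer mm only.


translate([315, 635, 0]) cylinder(h = 22, r = 185);
translate([315, 635, 22]) cylinder(h = 289, r = 43);
translate([315, 635, 311]) cylinder(h = 22, r = 185);


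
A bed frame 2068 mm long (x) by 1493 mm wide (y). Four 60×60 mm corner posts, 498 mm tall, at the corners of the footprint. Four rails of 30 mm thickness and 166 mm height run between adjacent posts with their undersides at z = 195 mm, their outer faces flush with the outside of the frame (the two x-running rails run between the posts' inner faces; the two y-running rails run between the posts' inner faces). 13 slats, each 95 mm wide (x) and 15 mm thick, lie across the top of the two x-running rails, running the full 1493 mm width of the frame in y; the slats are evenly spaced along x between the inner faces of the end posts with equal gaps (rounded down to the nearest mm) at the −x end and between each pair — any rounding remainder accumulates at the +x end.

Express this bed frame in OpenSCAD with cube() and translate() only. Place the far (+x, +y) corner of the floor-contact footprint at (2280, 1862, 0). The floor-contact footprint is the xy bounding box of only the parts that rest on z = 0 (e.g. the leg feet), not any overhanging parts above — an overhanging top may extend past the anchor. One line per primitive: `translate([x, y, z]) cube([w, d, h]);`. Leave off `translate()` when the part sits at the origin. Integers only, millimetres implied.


// slat z = rail_z + rail_h = 195 + 166 = 361
// slat gap = ⌊(1948 − 13·95) / 14⌋ = 50
translate([212, 369, 0]) cube([60, 60, 498]);
translate([212, 1802, 0]) cube([60, 60, 498]);
translate([2220, 369, 0]) cube([60, 60, 498]);
translate([2220, 1802, 0]) cube([60, 60, 498]);
translate([272, 369, 195]) cube([1948, 30, 166]);
translate([272, 1832, 195]) cube([1948, 30, 166]);
translate([212, 429, 195]) cube([30, 1373, 166]);
translate([2250, 429, 195]) cube([30, 1373, 166]);
translate([322, 369, 361]) cube([95, 1493, 15]);
translate([467, 369, 361]) cube([95, 1493, 15]);
translate([612, 369, 361]) cube([95, 1493, 15]);
translate([757, 369, 361]) cube([95, 1493, 15]);
translate([902, 369, 361]) cube([95, 1493, 15]);
translate([1047, 369, 361]) cube([95, 1493, 15]);
translate([1192, 369, 361]) cube([95, 1493, 15]);
translate([1337, 369, 361]) cube([95, 1493, 15]);
translate([1482, 369, 361]) cube([95, 1493, 15]);
translate([1627, 369, 361]) cube([95, 1493, 15]);
translate([1772, 369, 361]) cube([95, 1493, 15]);
translate([1917, 369, 361]) cube([95, 1493, 15]);
translate([2062, 369, 361]) cube([95, 1493, 15]);


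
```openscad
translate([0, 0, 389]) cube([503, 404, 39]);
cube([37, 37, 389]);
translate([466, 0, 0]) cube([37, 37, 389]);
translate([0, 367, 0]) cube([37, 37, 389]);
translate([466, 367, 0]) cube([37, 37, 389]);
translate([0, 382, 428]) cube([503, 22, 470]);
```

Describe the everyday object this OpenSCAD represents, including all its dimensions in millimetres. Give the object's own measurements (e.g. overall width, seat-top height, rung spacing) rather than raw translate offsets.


A chair. The seat is a 503×404×39 mm slab with its top at z = 428 mm, on four 37×37 mm corner legs (flush with the seat edges, standing on z = 0). A flat backrest 22 mm thick, 470 mm tall, spans the full seat width and rises from the seat top along its +y edge, rear face flush with the rear of the seat.


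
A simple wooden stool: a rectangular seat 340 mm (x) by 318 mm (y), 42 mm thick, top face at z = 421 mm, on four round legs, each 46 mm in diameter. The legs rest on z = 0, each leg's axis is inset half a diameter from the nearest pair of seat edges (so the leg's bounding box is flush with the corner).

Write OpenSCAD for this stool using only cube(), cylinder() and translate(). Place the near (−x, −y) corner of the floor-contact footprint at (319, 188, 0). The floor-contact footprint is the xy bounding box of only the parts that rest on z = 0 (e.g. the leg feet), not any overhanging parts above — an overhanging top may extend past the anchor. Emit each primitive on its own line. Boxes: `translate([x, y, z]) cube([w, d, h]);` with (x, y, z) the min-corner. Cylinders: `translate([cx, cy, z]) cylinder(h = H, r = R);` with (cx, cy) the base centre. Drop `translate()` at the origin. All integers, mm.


translate([319, 188, 379]) cube([340, 318, 42]);
translate([342, 211, 0]) cylinder(h = 379, r = 23);
translate([636, 211, 0]) cylinder(h = 379, r = 23);
translate([342, 483, 0]) cylinder(h = 379, r = 23);
translate([636, 483, 0]) cylinder(h = 379, r = 23);


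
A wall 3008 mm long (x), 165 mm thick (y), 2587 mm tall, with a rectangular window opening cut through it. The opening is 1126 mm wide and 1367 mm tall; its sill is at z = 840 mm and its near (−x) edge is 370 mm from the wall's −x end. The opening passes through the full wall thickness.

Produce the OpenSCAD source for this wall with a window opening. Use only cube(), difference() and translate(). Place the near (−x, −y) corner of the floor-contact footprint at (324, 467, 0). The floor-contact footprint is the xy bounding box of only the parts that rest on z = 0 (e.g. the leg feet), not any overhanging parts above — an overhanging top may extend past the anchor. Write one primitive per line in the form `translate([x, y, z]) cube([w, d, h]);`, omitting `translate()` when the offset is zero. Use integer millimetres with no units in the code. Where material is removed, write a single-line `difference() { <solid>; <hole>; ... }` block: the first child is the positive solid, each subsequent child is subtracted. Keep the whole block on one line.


difference() { translate([324, 467, 0]) cube([3008, 165, 2587]); translate([694, 467, 840]) cube([1126, 165, 1367]); }


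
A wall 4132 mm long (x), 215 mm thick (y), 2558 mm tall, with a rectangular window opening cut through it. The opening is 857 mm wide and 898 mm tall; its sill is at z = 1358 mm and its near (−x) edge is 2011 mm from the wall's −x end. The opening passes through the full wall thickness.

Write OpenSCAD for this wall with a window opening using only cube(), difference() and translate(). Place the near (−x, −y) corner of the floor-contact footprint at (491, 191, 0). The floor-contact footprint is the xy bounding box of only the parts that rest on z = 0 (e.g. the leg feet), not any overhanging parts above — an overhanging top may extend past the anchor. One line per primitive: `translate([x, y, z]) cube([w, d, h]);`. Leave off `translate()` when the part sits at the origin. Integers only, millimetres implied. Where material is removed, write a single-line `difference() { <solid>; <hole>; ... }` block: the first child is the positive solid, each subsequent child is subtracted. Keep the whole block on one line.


difference() { translate([491, 191, 0]) cube([4132, 215, 2558]); translate([2502, 191, 1358]) cube([857, 215, 898]); }


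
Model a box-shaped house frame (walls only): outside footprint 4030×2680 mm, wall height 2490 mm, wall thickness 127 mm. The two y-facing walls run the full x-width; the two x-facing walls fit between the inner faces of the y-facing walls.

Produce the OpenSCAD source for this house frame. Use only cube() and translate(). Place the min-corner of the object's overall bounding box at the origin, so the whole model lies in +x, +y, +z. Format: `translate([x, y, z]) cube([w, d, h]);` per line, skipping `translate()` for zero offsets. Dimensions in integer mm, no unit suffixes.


cube([4030, 127, 2490]);
translate([0, 2553, 0]) cube([4030, 127, 2490]);
translate([0, 127, 0]) cube([127, 2426, 2490]);
translate([3903, 127, 0]) cube([127, 2426, 2490]);


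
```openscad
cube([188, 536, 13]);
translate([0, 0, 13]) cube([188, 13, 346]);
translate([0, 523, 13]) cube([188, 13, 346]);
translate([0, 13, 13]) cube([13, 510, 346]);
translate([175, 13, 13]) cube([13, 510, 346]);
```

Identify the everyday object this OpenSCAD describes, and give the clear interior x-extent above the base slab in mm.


An open box. The internal width is 162 mm.

A 188×536 base slab with four walls standing on it — an open box. The base is 188 mm wide and the walls are 13 mm thick, so the internal width is 188 − 2 × 13 = 162 mm.


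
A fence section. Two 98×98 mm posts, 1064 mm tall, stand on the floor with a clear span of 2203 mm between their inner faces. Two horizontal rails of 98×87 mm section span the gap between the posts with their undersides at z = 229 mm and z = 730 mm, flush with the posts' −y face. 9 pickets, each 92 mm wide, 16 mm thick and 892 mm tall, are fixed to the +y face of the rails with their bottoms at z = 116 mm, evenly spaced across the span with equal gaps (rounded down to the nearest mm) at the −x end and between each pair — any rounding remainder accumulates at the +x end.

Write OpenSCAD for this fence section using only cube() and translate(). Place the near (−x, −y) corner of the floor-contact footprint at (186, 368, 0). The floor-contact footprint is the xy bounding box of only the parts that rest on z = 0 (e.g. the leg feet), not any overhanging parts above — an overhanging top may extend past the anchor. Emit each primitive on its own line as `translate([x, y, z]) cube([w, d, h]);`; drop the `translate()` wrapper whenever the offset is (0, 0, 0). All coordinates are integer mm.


translate([186, 368, 0]) cube([98, 98, 1064]);
translate([2487, 368, 0]) cube([98, 98, 1064]);
translate([284, 368, 229]) cube([2203, 98, 87]);
translate([284, 368, 730]) cube([2203, 98, 87]);
translate([421, 466, 116]) cube([92, 16, 892]);
translate([650, 466, 116]) cube([92, 16, 892]);
translate([879, 466, 116]) cube([92, 16, 892]);
translate([1108, 466, 116]) cube([92, 16, 892]);
translate([1337, 466, 116]) cube([92, 16, 892]);
translate([1566, 466, 116]) cube([92, 16, 892]);
translate([1795, 466, 116]) cube([92, 16, 892]);
translate([2024, 466, 116]) cube([92, 16, 892]);
translate([2253, 466, 116]) cube([92, 16, 892]);


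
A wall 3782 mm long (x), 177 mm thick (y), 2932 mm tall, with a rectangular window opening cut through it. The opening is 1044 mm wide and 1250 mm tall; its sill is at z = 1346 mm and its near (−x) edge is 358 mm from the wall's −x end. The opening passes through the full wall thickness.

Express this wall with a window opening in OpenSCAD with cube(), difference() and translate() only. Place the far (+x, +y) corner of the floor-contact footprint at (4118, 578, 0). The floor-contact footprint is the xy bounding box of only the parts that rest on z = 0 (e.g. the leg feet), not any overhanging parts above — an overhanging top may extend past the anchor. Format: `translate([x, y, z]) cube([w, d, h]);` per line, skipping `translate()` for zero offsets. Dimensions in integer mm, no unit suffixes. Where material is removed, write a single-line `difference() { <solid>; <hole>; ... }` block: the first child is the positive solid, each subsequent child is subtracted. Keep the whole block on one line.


difference() { translate([336, 401, 0]) cube([3782, 177, 2932]); translate([694, 401, 1346]) cube([1044, 177, 1250]); }


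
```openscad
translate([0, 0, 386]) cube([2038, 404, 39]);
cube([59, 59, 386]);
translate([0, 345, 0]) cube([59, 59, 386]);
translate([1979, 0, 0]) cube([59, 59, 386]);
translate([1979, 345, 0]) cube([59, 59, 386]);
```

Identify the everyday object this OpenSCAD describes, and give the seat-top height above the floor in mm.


A bench. The seat-top height is 425 mm.

A long slab on four corner posts — a bench. The slab sits at z = 386 with thickness 39, so the top is 386 + 39 = 425 mm.


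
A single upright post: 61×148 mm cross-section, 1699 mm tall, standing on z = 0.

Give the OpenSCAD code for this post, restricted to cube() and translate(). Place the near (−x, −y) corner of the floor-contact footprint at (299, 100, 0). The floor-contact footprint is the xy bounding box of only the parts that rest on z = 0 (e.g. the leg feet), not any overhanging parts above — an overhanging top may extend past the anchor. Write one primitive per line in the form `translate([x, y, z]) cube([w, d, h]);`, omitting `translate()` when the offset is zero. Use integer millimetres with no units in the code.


translate([299, 100, 0]) cube([61, 148, 1699]);


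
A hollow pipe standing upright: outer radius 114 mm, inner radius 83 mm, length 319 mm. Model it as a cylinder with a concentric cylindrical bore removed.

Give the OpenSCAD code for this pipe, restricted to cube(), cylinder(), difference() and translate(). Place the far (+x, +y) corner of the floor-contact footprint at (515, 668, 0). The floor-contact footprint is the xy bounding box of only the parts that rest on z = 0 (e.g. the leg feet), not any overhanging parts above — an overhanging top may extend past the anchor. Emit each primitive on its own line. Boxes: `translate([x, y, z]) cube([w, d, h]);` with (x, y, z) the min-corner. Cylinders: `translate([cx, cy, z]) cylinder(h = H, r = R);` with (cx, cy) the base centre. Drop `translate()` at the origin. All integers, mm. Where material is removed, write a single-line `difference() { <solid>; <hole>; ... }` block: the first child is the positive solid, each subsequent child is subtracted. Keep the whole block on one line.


difference() { translate([401, 554, 0]) cylinder(h = 319, r = 114); translate([401, 554, 0]) cylinder(h = 319, r = 83); }


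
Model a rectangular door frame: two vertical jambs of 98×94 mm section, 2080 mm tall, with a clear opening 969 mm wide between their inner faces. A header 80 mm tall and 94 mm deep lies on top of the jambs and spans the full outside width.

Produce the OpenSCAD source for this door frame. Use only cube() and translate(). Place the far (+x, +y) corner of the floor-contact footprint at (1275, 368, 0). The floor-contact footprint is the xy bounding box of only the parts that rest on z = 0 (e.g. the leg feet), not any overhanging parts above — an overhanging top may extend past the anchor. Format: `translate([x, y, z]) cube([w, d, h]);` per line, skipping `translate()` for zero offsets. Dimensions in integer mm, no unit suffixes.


translate([110, 274, 0]) cube([98, 94, 2080]);
translate([1177, 274, 0]) cube([98, 94, 2080]);
translate([110, 274, 2080]) cube([1165, 94, 80]);


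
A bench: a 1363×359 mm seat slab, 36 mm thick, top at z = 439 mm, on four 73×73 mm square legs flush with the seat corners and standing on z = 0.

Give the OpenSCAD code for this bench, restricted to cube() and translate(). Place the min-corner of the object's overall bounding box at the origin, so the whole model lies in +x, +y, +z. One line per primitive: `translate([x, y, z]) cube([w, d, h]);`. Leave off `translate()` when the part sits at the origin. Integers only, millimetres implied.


translate([0, 0, 403]) cube([1363, 359, 36]);
cube([73, 73, 403]);
translate([0, 286, 0]) cube([73, 73, 403]);
translate([1290, 0, 0]) cube([73, 73, 403]);
translate([1290, 286, 0]) cube([73, 73, 403]);


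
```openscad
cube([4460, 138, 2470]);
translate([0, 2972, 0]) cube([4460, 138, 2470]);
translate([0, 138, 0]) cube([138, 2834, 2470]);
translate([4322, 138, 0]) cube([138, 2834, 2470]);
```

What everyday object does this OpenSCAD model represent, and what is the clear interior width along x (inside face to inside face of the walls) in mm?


A house (or room) frame. The interior width is 4184 mm.

Four 2470 mm walls enclosing a rectangle with no floor or roof — a room or house frame. Outside width is 4460 mm and wall thickness is 138 mm, so the interior width is 4460 − 2 × 138 = 4184 mm.


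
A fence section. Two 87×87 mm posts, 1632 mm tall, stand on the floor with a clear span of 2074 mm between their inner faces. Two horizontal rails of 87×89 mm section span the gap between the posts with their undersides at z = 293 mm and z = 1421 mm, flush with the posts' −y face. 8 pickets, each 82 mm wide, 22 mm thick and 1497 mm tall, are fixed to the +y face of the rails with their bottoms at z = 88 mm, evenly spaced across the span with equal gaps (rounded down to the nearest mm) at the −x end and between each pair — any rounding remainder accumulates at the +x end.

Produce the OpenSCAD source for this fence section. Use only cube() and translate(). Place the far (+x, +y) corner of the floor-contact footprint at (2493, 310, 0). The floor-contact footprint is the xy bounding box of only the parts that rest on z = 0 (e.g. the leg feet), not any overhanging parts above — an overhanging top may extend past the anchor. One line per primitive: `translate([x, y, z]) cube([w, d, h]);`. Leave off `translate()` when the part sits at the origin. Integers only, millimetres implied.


translate([245, 223, 0]) cube([87, 87, 1632]);
translate([2406, 223, 0]) cube([87, 87, 1632]);
translate([332, 223, 293]) cube([2074, 87, 89]);
translate([332, 223, 1421]) cube([2074, 87, 89]);
translate([489, 310, 88]) cube([82, 22, 1497]);
translate([728, 310, 88]) cube([82, 22, 1497]);
translate([967, 310, 88]) cube([82, 22, 1497]);
translate([1206, 310, 88]) cube([82, 22, 1497]);
translate([1445, 310, 88]) cube([82, 22, 1497]);
translate([1684, 310, 88]) cube([82, 22, 1497]);
translate([1923, 310, 88]) cube([82, 22, 1497]);
translate([2162, 310, 88]) cube([82, 22, 1497]);


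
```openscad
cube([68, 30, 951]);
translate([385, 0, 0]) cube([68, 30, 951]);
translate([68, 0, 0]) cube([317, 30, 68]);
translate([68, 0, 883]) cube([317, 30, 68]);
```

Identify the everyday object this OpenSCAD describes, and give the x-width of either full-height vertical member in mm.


A picture frame. The border width is 68 mm.

Four thin pieces enclosing a rectangular opening — a picture frame. The two full-height stiles are 951 mm tall; the top rail sits at z = 883 and is 68 mm tall, so the border above the opening is 951 − 883 = 68 mm, matching the stile x-width.


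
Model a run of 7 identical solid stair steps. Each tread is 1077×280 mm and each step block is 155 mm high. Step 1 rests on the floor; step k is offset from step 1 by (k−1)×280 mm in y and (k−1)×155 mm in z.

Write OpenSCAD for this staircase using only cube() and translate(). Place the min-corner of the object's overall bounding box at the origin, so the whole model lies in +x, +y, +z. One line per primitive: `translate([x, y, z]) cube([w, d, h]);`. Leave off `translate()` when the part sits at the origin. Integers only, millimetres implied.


cube([1077, 280, 155]);
translate([0, 280, 155]) cube([1077, 280, 155]);
translate([0, 560, 310]) cube([1077, 280, 155]);
translate([0, 840, 465]) cube([1077, 280, 155]);
translate([0, 1120, 620]) cube([1077, 280, 155]);
translate([0, 1400, 775]) cube([1077, 280, 155]);
translate([0, 1680, 930]) cube([1077, 280, 155]);


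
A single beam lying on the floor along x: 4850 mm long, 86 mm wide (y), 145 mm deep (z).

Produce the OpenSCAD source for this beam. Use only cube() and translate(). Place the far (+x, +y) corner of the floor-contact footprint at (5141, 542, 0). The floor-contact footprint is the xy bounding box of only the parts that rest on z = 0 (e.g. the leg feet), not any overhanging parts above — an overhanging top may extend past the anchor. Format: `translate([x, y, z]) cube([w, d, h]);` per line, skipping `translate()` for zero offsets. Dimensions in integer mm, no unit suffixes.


translate([291, 456, 0]) cube([4850, 86, 145]);


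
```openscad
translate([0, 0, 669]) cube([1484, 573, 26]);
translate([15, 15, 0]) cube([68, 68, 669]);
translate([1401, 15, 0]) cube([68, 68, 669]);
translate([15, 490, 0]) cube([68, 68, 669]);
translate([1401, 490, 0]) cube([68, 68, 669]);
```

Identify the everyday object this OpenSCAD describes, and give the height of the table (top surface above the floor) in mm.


A table. The table height is 695 mm.

A 1484×573×26 slab sits at z = 669 on four 68 mm square posts — a table. The top surface is at 669 + 26 = 695 mm.


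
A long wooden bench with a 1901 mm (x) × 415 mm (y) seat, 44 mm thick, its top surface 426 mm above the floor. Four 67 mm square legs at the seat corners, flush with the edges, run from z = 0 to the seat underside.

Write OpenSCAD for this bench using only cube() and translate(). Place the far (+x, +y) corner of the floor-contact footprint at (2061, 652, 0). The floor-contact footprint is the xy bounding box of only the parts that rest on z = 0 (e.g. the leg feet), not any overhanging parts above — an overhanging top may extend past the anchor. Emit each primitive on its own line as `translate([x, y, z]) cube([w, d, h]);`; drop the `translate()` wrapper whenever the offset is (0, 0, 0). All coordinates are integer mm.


// leg_h = 426 − 44 = 382
translate([160, 237, 382]) cube([1901, 415, 44]);
translate([160, 237, 0]) cube([67, 67, 382]);
translate([160, 585, 0]) cube([67, 67, 382]);
translate([1994, 237, 0]) cube([67, 67, 382]);
translate([1994, 585, 0]) cube([67, 67, 382]);


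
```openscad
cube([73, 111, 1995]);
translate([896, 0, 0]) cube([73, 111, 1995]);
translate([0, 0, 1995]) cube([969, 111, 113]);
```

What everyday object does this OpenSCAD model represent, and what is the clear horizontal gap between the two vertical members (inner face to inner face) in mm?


A door frame. The clear opening width is 823 mm.

Two 1995 mm tall posts with a header on top — a door frame. The left jamb is 73 mm wide at x = 0; the right jamb starts at x = 896. The clear opening is 896 − 73 = 823 mm.


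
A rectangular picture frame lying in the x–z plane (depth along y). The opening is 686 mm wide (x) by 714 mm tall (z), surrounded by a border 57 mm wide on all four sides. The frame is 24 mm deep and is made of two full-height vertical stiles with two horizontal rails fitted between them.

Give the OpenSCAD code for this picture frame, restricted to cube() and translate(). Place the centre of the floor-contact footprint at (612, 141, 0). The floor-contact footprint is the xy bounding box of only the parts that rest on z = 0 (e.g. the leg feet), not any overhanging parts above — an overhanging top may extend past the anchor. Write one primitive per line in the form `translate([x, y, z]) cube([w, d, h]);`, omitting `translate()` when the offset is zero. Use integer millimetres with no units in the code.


translate([212, 129, 0]) cube([57, 24, 828]);
translate([955, 129, 0]) cube([57, 24, 828]);
translate([269, 129, 0]) cube([686, 24, 57]);
translate([269, 129, 771]) cube([686, 24, 57]);


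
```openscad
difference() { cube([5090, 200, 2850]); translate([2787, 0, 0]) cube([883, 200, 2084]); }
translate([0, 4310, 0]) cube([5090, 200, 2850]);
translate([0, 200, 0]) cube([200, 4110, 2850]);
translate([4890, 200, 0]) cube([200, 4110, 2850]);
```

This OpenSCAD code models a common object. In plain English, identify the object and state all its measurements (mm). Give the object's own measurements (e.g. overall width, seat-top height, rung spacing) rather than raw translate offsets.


A single room: four walls, each 2850 mm tall and 200 mm thick, enclosing an outside footprint 5090×4510 mm (x × y), no floor or roof. The front and back walls (−y and +y sides) run the full x-width; the side walls fit between their inner faces. A door opening 883 mm wide and 2084 mm tall is cut through the front wall from the floor up, its −x edge 2787 mm from the wall's −x end.


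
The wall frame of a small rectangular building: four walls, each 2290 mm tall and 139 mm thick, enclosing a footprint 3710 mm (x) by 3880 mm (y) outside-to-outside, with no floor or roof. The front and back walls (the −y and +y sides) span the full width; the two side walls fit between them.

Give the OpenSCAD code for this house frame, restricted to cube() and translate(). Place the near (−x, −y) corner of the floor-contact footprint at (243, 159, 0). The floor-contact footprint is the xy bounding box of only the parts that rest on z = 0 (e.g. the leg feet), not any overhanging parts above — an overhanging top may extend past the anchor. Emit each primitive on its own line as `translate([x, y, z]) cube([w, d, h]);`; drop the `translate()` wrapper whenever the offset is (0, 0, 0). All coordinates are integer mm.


translate([243, 159, 0]) cube([3710, 139, 2290]);
translate([243, 3900, 0]) cube([3710, 139, 2290]);
translate([243, 298, 0]) cube([139, 3602, 2290]);
translate([3814, 298, 0]) cube([139, 3602, 2290]);


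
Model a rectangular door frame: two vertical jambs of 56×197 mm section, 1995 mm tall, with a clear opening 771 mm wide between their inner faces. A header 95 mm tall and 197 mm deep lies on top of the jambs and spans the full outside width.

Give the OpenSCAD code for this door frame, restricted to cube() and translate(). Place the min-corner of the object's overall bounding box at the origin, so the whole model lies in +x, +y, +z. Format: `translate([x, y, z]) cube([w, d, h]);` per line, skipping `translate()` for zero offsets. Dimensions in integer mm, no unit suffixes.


cube([56, 197, 1995]);
translate([827, 0, 0]) cube([56, 197, 1995]);
translate([0, 0, 1995]) cube([883, 197, 95]);


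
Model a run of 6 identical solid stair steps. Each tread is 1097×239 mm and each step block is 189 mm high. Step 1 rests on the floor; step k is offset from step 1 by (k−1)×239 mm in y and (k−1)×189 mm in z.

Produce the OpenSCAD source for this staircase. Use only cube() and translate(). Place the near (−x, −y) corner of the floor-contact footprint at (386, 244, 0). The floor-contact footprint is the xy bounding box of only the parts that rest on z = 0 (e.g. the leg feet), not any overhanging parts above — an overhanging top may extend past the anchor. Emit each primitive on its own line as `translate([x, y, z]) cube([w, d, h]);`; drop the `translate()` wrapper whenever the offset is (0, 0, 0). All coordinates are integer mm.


translate([386, 244, 0]) cube([1097, 239, 189]);
translate([386, 483, 189]) cube([1097, 239, 189]);
translate([386, 722, 378]) cube([1097, 239, 189]);
translate([386, 961, 567]) cube([1097, 239, 189]);
translate([386, 1200, 756]) cube([1097, 239, 189]);
translate([386, 1439, 945]) cube([1097, 239, 189]);


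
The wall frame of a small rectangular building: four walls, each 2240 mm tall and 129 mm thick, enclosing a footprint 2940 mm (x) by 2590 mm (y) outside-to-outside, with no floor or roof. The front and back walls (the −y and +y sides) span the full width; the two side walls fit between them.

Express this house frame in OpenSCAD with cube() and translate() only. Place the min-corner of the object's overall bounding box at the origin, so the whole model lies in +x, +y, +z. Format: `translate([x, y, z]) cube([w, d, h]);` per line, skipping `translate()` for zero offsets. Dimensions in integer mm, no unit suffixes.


cube([2940, 129, 2240]);
translate([0, 2461, 0]) cube([2940, 129, 2240]);
translate([0, 129, 0]) cube([129, 2332, 2240]);
translate([2811, 129, 0]) cube([129, 2332, 2240]);


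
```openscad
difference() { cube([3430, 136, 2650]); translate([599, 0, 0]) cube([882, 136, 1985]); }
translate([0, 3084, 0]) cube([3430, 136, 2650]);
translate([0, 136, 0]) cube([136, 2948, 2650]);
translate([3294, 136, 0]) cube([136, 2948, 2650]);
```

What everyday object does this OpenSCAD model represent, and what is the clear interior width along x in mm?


A single room. The interior width is 3158 mm.

Four walls enclosing a rectangle with a door in the front wall — a room. Outside width 3430 minus two 136 mm walls gives 3158 mm.


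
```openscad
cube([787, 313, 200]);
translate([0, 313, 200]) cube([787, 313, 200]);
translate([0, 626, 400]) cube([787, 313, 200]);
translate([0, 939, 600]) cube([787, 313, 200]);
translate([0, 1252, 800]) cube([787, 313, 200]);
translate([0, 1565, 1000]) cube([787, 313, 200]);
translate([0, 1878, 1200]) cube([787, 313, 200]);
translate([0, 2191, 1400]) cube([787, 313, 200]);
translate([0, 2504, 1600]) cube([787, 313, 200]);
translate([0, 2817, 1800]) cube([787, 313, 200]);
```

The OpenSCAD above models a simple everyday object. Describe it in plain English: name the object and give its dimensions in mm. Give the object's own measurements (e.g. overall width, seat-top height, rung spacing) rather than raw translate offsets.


A straight staircase of 10 solid steps. Each step is 787 mm wide (x), 313 mm deep (y, the going) and 200 mm tall (the rise). The first step rests on the floor; each subsequent step sits one going further in +y and one rise higher in +z, directly behind and above the previous step with no overlap.


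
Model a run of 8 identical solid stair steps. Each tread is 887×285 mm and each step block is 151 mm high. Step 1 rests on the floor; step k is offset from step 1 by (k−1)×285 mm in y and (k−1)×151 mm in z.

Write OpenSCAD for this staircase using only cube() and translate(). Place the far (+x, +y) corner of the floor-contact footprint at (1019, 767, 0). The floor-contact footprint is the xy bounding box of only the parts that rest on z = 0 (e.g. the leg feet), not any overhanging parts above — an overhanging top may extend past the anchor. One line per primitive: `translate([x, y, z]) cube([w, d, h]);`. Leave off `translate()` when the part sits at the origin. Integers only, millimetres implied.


translate([132, 482, 0]) cube([887, 285, 151]);
translate([132, 767, 151]) cube([887, 285, 151]);
translate([132, 1052, 302]) cube([887, 285, 151]);
translate([132, 1337, 453]) cube([887, 285, 151]);
translate([132, 1622, 604]) cube([887, 285, 151]);
translate([132, 1907, 755]) cube([887, 285, 151]);
translate([132, 2192, 906]) cube([887, 285, 151]);
translate([132, 2477, 1057]) cube([887, 285, 151]);


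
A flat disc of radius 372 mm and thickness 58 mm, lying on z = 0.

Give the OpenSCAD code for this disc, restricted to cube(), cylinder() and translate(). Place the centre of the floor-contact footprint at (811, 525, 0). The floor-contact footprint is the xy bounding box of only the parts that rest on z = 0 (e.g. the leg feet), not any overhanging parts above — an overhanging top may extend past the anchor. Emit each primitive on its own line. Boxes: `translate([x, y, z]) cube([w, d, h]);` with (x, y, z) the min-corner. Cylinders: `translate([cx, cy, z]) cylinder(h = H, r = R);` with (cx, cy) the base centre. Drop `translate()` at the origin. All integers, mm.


translate([811, 525, 0]) cylinder(h = 58, r = 372);


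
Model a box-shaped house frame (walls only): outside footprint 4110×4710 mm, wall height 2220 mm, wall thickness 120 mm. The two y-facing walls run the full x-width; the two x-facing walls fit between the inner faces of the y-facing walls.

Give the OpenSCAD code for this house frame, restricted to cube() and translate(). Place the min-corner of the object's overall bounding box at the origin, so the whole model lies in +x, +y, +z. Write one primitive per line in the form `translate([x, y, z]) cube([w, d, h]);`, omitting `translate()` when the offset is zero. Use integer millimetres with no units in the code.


cube([4110, 120, 2220]);
translate([0, 4590, 0]) cube([4110, 120, 2220]);
translate([0, 120, 0]) cube([120, 4470, 2220]);
translate([3990, 120, 0]) cube([120, 4470, 2220]);
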